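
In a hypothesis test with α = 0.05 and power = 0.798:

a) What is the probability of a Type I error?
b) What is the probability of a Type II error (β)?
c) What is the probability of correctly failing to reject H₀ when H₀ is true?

Answer: a) 0.05, b) 0.202, c) 0.95

Derivation:
a) Type I error probability = α = 0.05
b) Power = P(reject H₀ | H₁ true) = 1 - β = 0.798, so Type II error probability = β = 1 - Power = 0.202
c) P(fail to reject H₀ | H₀ true) = 1 - α = 0.95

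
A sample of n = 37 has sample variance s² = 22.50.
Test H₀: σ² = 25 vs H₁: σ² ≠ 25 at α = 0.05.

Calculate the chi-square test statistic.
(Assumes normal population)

df = n - 1 = 36
χ² = (n-1)s²/σ₀² = 36×22.50/25 = 32.4000
Critical values: χ²_{0.975,36} = 21.336, χ²_{0.025,36} = 54.437
Rejection region: χ² < 21.336 or χ² > 54.437
Decision: fail to reject H₀

Answer: χ² = 32.4000, fail to reject H₀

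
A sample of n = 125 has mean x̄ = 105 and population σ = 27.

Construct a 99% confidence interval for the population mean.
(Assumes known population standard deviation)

Confidence level: 99%, α = 0.01
z_0.005 = 2.576
SE = σ/√n = 27/√125 = 2.4150
Margin of error = 2.576 × 2.4150 = 6.2210
CI: x̄ ± margin = 105 ± 6.2210
CI: (98.7790, 111.2210)

Answer: (98.7790, 111.2210)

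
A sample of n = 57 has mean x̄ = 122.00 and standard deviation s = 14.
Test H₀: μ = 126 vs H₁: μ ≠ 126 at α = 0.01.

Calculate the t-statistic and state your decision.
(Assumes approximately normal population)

Answer: t = -2.1571, fail to reject H₀

Derivation:
df = n - 1 = 56
SE = s/√n = 14/√57 = 1.8543
t = (x̄ - μ₀)/SE = (122.00 - 126)/1.8543 = -2.1571
Critical value: t_{0.005,56} = ±2.667
p-value ≈ 0.0353
Decision: fail to reject H₀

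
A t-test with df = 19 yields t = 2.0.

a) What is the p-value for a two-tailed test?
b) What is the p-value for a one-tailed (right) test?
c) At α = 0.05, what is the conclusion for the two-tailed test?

Using t-distribution with df = 19:
a) Two-tailed: p = 2×P(T > 2.0) = 0.0600
b) One-tailed: p = P(T > 2.0) = 0.0300
c) 0.0600 ≥ 0.05, fail to reject H₀

Answer: a) 0.0600, b) 0.0300, c) fail to reject H₀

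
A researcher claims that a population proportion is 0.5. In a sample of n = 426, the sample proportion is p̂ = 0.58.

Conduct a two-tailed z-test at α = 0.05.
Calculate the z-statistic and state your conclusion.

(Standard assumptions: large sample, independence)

Answer: z = 3.3024, reject H₀

Derivation:
H₀: p = 0.5, H₁: p ≠ 0.5
Standard error: SE = √(p₀(1-p₀)/n) = √(0.5×0.5/426) = 0.024225
z-statistic: z = (p̂ - p₀)/SE = (0.58 - 0.5)/0.024225 = 3.3024
Critical value: z_0.025 = ±1.960
p-value = 0.0010
Decision: reject H₀ at α = 0.05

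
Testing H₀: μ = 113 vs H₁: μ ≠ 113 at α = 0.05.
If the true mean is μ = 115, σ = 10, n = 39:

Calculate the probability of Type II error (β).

Answer: β ≈ 0.7608

Derivation:
SE = σ/√n = 10/√39 = 1.6013
Critical values: μ₀ ± z_0.025×SE = 113 ± 1.960×1.6013
Acceptance region: (109.8615, 116.1385)
Under H₁ (μ = 115): z_high = (116.1385 - 115)/1.6013 = 0.7110, z_low = (109.8615 - 115)/1.6013 = -3.2090
β = P(not reject | H₁) = Φ(0.7110) - Φ(-3.2090) ≈ 0.7608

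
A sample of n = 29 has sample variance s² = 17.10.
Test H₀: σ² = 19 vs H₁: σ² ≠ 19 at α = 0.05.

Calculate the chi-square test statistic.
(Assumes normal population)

Answer: χ² = 25.2000, fail to reject H₀

Derivation:
df = n - 1 = 28
χ² = (n-1)s²/σ₀² = 28×17.10/19 = 25.2000
Critical values: χ²_{0.975,28} = 15.308, χ²_{0.025,28} = 44.461
Rejection region: χ² < 15.308 or χ² > 44.461
Decision: fail to reject H₀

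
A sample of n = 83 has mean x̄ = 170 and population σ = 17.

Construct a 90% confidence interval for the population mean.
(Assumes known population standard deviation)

Confidence level: 90%, α = 0.1
z_0.05 = 1.645
SE = σ/√n = 17/√83 = 1.8660
Margin of error = 1.645 × 1.8660 = 3.0696
CI: x̄ ± margin = 170 ± 3.0696
CI: (166.9304, 173.0696)

Answer: (166.9304, 173.0696)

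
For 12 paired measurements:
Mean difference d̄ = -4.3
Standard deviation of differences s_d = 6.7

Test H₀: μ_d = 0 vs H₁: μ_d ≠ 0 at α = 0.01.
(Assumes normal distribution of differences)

Answer: t = -2.2233, fail to reject H₀

Derivation:
df = n - 1 = 11
SE = s_d/√n = 6.7/√12 = 1.9341
t = d̄/SE = -4.3/1.9341 = -2.2233
Critical value: t_{0.005,11} = ±3.106
p-value ≈ 0.0481
Decision: fail to reject H₀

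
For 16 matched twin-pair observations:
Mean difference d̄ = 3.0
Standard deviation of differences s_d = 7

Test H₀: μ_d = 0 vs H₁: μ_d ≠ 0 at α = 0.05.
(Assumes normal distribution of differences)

Answer: t = 1.7143, fail to reject H₀

Derivation:
df = n - 1 = 15
SE = s_d/√n = 7/√16 = 1.7500
t = d̄/SE = 3.0/1.7500 = 1.7143
Critical value: t_{0.025,15} = ±2.131
p-value ≈ 0.1071
Decision: fail to reject H₀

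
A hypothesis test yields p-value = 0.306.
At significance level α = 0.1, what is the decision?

Answer: fail to reject H₀

Derivation:
Compare p-value to α:
0.306 ≥ 0.1
Decision: fail to reject H₀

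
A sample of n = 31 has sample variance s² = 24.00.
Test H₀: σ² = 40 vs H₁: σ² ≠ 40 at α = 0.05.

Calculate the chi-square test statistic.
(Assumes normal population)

Answer: χ² = 18.0000, fail to reject H₀

Derivation:
df = n - 1 = 30
χ² = (n-1)s²/σ₀² = 30×24.00/40 = 18.0000
Critical values: χ²_{0.975,30} = 16.791, χ²_{0.025,30} = 46.979
Rejection region: χ² < 16.791 or χ² > 46.979
Decision: fail to reject H₀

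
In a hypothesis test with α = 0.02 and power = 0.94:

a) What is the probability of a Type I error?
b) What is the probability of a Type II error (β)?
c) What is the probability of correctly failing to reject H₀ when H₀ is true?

Answer: a) 0.02, b) 0.06, c) 0.98

Derivation:
a) Type I error probability = α = 0.02
b) Power = P(reject H₀ | H₁ true) = 1 - β = 0.94, so Type II error probability = β = 1 - Power = 0.06
c) P(fail to reject H₀ | H₀ true) = 1 - α = 0.98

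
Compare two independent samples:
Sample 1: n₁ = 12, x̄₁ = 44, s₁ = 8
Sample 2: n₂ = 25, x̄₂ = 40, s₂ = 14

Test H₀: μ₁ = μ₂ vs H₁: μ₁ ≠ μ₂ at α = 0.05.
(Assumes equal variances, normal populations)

Answer: t = 0.9163, fail to reject H₀

Derivation:
Pooled variance: s²_p = [11×8² + 24×14²]/(35) = 154.5143
s_p = 12.4304
SE = s_p×√(1/n₁ + 1/n₂) = 12.4304×√(1/12 + 1/25) = 4.3654
t = (x̄₁ - x̄₂)/SE = (44 - 40)/4.3654 = 0.9163
df = 35, t-critical = ±2.030
Decision: fail to reject H₀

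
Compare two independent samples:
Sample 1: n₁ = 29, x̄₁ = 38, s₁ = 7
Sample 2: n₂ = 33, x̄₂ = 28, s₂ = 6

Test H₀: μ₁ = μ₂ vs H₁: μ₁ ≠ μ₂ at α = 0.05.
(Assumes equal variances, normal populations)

Answer: t = 6.0573, reject H₀

Derivation:
Pooled variance: s²_p = [28×7² + 32×6²]/(60) = 42.0667
s_p = 6.4859
SE = s_p×√(1/n₁ + 1/n₂) = 6.4859×√(1/29 + 1/33) = 1.6509
t = (x̄₁ - x̄₂)/SE = (38 - 28)/1.6509 = 6.0573
df = 60, t-critical = ±2.000
Decision: reject H₀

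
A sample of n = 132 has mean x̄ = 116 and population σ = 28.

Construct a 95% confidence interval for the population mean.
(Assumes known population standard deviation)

Answer: (111.2233, 120.7767)

Derivation:
Confidence level: 95%, α = 0.05
z_0.025 = 1.960
SE = σ/√n = 28/√132 = 2.4371
Margin of error = 1.960 × 2.4371 = 4.7767
CI: x̄ ± margin = 116 ± 4.7767
CI: (111.2233, 120.7767)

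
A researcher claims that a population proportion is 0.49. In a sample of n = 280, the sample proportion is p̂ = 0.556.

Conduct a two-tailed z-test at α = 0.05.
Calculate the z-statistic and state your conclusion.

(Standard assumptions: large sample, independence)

H₀: p = 0.49, H₁: p ≠ 0.49
Standard error: SE = √(p₀(1-p₀)/n) = √(0.49×0.51/280) = 0.029875
z-statistic: z = (p̂ - p₀)/SE = (0.556 - 0.49)/0.029875 = 2.2092
Critical value: z_0.025 = ±1.960
p-value = 0.0272
Decision: reject H₀ at α = 0.05

Answer: z = 2.2092, reject H₀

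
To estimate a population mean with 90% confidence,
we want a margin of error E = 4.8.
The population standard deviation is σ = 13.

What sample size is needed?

Answer: n = 20

Derivation:
z_0.05 = 1.645
n = (z×σ/E)² = (1.645×13/4.8)²
n = 19.8489
Round up: n = 20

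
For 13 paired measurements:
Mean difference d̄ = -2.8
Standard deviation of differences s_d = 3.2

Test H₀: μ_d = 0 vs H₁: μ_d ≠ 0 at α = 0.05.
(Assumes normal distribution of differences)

df = n - 1 = 12
SE = s_d/√n = 3.2/√13 = 0.8875
t = d̄/SE = -2.8/0.8875 = -3.1549
Critical value: t_{0.025,12} = ±2.179
p-value ≈ 0.0083
Decision: reject H₀

Answer: t = -3.1549, reject H₀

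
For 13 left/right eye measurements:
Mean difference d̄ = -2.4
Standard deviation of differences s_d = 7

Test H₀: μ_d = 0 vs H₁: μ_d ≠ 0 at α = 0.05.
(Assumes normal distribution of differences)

Answer: t = -1.2362, fail to reject H₀

Derivation:
df = n - 1 = 12
SE = s_d/√n = 7/√13 = 1.9415
t = d̄/SE = -2.4/1.9415 = -1.2362
Critical value: t_{0.025,12} = ±2.179
p-value ≈ 0.2400
Decision: fail to reject H₀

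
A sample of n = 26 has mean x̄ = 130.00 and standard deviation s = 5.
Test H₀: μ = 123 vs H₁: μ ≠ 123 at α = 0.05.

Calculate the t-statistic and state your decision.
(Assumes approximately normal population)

df = n - 1 = 25
SE = s/√n = 5/√26 = 0.9806
t = (x̄ - μ₀)/SE = (130.00 - 123)/0.9806 = 7.1385
Critical value: t_{0.025,25} = ±2.060
p-value < 0.0001
Decision: reject H₀

Answer: t = 7.1385, reject H₀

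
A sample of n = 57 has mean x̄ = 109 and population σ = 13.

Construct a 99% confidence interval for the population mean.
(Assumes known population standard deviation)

Confidence level: 99%, α = 0.01
z_0.005 = 2.576
SE = σ/√n = 13/√57 = 1.7219
Margin of error = 2.576 × 1.7219 = 4.4356
CI: x̄ ± margin = 109 ± 4.4356
CI: (104.5644, 113.4356)

Answer: (104.5644, 113.4356)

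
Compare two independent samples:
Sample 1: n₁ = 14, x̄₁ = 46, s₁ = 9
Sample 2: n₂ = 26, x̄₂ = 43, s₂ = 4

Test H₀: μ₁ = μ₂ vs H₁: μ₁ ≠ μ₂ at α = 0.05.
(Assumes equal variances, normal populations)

Pooled variance: s²_p = [13×9² + 25×4²]/(38) = 38.2368
s_p = 6.1836
SE = s_p×√(1/n₁ + 1/n₂) = 6.1836×√(1/14 + 1/26) = 2.0498
t = (x̄₁ - x̄₂)/SE = (46 - 43)/2.0498 = 1.4636
df = 38, t-critical = ±2.024
Decision: fail to reject H₀

Answer: t = 1.4636, fail to reject H₀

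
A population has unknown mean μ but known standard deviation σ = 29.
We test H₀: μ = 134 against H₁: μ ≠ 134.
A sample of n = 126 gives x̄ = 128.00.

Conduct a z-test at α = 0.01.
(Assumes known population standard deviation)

Standard error: SE = σ/√n = 29/√126 = 2.5835
z-statistic: z = (x̄ - μ₀)/SE = (128.00 - 134)/2.5835 = -2.3224
Critical value: ±2.576
p-value = 0.0202
Decision: fail to reject H₀

Answer: z = -2.3224, fail to reject H₀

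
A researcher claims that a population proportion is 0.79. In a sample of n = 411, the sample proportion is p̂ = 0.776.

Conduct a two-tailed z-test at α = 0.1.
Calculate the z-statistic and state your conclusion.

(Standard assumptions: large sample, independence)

Answer: z = -0.6968, fail to reject H₀

Derivation:
H₀: p = 0.79, H₁: p ≠ 0.79
Standard error: SE = √(p₀(1-p₀)/n) = √(0.79×0.21/411) = 0.020091
z-statistic: z = (p̂ - p₀)/SE = (0.776 - 0.79)/0.020091 = -0.6968
Critical value: z_0.05 = ±1.645
p-value = 0.4859
Decision: fail to reject H₀ at α = 0.1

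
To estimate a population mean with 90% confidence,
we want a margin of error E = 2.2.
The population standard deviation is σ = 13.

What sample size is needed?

z_0.05 = 1.645
n = (z×σ/E)² = (1.645×13/2.2)²
n = 94.4872
Round up: n = 95

Answer: n = 95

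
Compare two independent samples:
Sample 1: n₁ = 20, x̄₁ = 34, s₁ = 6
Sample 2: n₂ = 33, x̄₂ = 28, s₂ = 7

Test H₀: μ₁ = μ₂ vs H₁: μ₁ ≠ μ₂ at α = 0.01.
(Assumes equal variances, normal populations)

Answer: t = 3.1862, reject H₀

Derivation:
Pooled variance: s²_p = [19×6² + 32×7²]/(51) = 44.1569
s_p = 6.6451
SE = s_p×√(1/n₁ + 1/n₂) = 6.6451×√(1/20 + 1/33) = 1.8831
t = (x̄₁ - x̄₂)/SE = (34 - 28)/1.8831 = 3.1862
df = 51, t-critical = ±2.676
Decision: reject H₀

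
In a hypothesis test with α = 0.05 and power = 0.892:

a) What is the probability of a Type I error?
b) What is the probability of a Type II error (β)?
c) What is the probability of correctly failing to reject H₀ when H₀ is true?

Answer: a) 0.05, b) 0.108, c) 0.95

Derivation:
a) Type I error probability = α = 0.05
b) Power = P(reject H₀ | H₁ true) = 1 - β = 0.892, so Type II error probability = β = 1 - Power = 0.108
c) P(fail to reject H₀ | H₀ true) = 1 - α = 0.95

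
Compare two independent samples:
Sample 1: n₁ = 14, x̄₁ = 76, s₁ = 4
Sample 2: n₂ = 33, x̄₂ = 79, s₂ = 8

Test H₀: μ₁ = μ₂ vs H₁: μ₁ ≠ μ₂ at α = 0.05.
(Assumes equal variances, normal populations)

Answer: t = -1.3284, fail to reject H₀

Derivation:
Pooled variance: s²_p = [13×4² + 32×8²]/(45) = 50.1333
s_p = 7.0805
SE = s_p×√(1/n₁ + 1/n₂) = 7.0805×√(1/14 + 1/33) = 2.2584
t = (x̄₁ - x̄₂)/SE = (76 - 79)/2.2584 = -1.3284
df = 45, t-critical = ±2.014
Decision: fail to reject H₀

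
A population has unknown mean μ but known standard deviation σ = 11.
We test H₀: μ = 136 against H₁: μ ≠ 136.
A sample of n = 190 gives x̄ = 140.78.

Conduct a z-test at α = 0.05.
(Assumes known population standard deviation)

Answer: z = 5.9900, reject H₀

Derivation:
Standard error: SE = σ/√n = 11/√190 = 0.7980
z-statistic: z = (x̄ - μ₀)/SE = (140.78 - 136)/0.7980 = 5.9900
Critical value: ±1.960
p-value < 0.0001
Decision: reject H₀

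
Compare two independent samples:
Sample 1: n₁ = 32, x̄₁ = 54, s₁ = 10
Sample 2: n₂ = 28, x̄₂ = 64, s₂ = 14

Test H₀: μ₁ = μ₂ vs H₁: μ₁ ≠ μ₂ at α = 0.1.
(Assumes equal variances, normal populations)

Pooled variance: s²_p = [31×10² + 27×14²]/(58) = 144.6897
s_p = 12.0287
SE = s_p×√(1/n₁ + 1/n₂) = 12.0287×√(1/32 + 1/28) = 3.1127
t = (x̄₁ - x̄₂)/SE = (54 - 64)/3.1127 = -3.2126
df = 58, t-critical = ±1.672
Decision: reject H₀

Answer: t = -3.2126, reject H₀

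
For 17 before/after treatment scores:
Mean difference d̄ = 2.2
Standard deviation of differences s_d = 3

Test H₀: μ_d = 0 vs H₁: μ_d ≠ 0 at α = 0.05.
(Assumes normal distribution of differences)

Answer: t = 3.0236, reject H₀

Derivation:
df = n - 1 = 16
SE = s_d/√n = 3/√17 = 0.7276
t = d̄/SE = 2.2/0.7276 = 3.0236
Critical value: t_{0.025,16} = ±2.120
p-value ≈ 0.0081
Decision: reject H₀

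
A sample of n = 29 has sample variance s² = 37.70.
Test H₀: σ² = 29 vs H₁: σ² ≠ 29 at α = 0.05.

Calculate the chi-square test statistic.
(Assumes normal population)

Answer: χ² = 36.4000, fail to reject H₀

Derivation:
df = n - 1 = 28
χ² = (n-1)s²/σ₀² = 28×37.70/29 = 36.4000
Critical values: χ²_{0.975,28} = 15.308, χ²_{0.025,28} = 44.461
Rejection region: χ² < 15.308 or χ² > 44.461
Decision: fail to reject H₀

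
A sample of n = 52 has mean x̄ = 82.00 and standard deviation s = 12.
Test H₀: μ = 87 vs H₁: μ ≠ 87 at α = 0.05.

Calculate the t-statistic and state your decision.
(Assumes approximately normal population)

Answer: t = -3.0046, reject H₀

Derivation:
df = n - 1 = 51
SE = s/√n = 12/√52 = 1.6641
t = (x̄ - μ₀)/SE = (82.00 - 87)/1.6641 = -3.0046
Critical value: t_{0.025,51} = ±2.008
p-value ≈ 0.0041
Decision: reject H₀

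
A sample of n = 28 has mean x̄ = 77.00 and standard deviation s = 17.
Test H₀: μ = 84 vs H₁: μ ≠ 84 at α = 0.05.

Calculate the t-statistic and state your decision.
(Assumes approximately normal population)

df = n - 1 = 27
SE = s/√n = 17/√28 = 3.2127
t = (x̄ - μ₀)/SE = (77.00 - 84)/3.2127 = -2.1789
Critical value: t_{0.025,27} = ±2.052
p-value ≈ 0.0382
Decision: reject H₀

Answer: t = -2.1789, reject H₀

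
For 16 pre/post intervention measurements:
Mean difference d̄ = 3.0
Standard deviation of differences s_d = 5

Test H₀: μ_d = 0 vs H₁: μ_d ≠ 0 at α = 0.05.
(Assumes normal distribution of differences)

df = n - 1 = 15
SE = s_d/√n = 5/√16 = 1.2500
t = d̄/SE = 3.0/1.2500 = 2.4000
Critical value: t_{0.025,15} = ±2.131
p-value ≈ 0.0298
Decision: reject H₀

Answer: t = 2.4000, reject H₀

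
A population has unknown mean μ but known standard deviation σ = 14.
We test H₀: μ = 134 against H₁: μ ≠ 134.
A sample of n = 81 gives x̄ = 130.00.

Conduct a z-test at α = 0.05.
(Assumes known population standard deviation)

Answer: z = -2.5714, reject H₀

Derivation:
Standard error: SE = σ/√n = 14/√81 = 1.5556
z-statistic: z = (x̄ - μ₀)/SE = (130.00 - 134)/1.5556 = -2.5714
Critical value: ±1.960
p-value = 0.0101
Decision: reject H₀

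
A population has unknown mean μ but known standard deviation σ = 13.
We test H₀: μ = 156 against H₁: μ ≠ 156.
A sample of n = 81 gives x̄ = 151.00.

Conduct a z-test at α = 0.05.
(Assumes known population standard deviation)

Standard error: SE = σ/√n = 13/√81 = 1.4444
z-statistic: z = (x̄ - μ₀)/SE = (151.00 - 156)/1.4444 = -3.4616
Critical value: ±1.960
p-value = 0.0005
Decision: reject H₀

Answer: z = -3.4616, reject H₀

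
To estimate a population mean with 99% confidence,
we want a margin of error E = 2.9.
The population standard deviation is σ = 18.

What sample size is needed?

z_0.005 = 2.576
n = (z×σ/E)² = (2.576×18/2.9)²
n = 255.6470
Round up: n = 256

Answer: n = 256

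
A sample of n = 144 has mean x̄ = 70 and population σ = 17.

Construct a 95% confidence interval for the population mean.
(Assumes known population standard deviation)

Answer: (67.2233, 72.7767)

Derivation:
Confidence level: 95%, α = 0.05
z_0.025 = 1.960
SE = σ/√n = 17/√144 = 1.4167
Margin of error = 1.960 × 1.4167 = 2.7767
CI: x̄ ± margin = 70 ± 2.7767
CI: (67.2233, 72.7767)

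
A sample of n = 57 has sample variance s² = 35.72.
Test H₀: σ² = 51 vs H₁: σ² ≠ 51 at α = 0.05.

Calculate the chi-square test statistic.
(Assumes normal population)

df = n - 1 = 56
χ² = (n-1)s²/σ₀² = 56×35.72/51 = 39.2220
Critical values: χ²_{0.975,56} = 37.212, χ²_{0.025,56} = 78.567
Rejection region: χ² < 37.212 or χ² > 78.567
Decision: fail to reject H₀

Answer: χ² = 39.2220, fail to reject H₀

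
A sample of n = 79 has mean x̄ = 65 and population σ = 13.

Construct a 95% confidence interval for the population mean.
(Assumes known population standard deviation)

Confidence level: 95%, α = 0.05
z_0.025 = 1.960
SE = σ/√n = 13/√79 = 1.4626
Margin of error = 1.960 × 1.4626 = 2.8667
CI: x̄ ± margin = 65 ± 2.8667
CI: (62.1333, 67.8667)

Answer: (62.1333, 67.8667)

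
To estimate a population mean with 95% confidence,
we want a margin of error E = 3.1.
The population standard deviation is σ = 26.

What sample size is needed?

z_0.025 = 1.960
n = (z×σ/E)² = (1.960×26/3.1)²
n = 270.2312
Round up: n = 271

Answer: n = 271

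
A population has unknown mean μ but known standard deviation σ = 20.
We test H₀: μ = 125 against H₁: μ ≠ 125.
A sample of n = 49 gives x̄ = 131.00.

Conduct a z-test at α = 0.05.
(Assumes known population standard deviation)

Standard error: SE = σ/√n = 20/√49 = 2.8571
z-statistic: z = (x̄ - μ₀)/SE = (131.00 - 125)/2.8571 = 2.1000
Critical value: ±1.960
p-value = 0.0357
Decision: reject H₀

Answer: z = 2.1000, reject H₀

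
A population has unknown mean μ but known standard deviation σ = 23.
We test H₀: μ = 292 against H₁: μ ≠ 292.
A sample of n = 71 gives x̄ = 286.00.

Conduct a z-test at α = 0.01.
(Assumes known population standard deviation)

Answer: z = -2.1981, fail to reject H₀

Derivation:
Standard error: SE = σ/√n = 23/√71 = 2.7296
z-statistic: z = (x̄ - μ₀)/SE = (286.00 - 292)/2.7296 = -2.1981
Critical value: ±2.576
p-value = 0.0279
Decision: fail to reject H₀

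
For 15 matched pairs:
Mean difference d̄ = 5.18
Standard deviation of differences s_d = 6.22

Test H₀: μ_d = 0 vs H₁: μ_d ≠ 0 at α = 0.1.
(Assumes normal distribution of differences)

df = n - 1 = 14
SE = s_d/√n = 6.22/√15 = 1.6060
t = d̄/SE = 5.18/1.6060 = 3.2254
Critical value: t_{0.05,14} = ±1.761
p-value ≈ 0.0061
Decision: reject H₀

Answer: t = 3.2254, reject H₀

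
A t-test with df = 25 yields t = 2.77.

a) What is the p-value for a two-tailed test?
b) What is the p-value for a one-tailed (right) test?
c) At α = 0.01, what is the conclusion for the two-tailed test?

Answer: a) 0.0104, b) 0.0052, c) fail to reject H₀

Derivation:
Using t-distribution with df = 25:
a) Two-tailed: p = 2×P(T > 2.77) = 0.0104
b) One-tailed: p = P(T > 2.77) = 0.0052
c) 0.0104 ≥ 0.01, fail to reject H₀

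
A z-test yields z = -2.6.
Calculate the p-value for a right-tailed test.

For z = -2.6:
p = P(Z > -2.6) = 1 - Φ(-2.6) = 0.9953

Answer: p-value ≈ 0.9953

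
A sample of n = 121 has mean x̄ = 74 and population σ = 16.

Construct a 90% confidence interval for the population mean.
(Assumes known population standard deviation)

Confidence level: 90%, α = 0.1
z_0.05 = 1.645
SE = σ/√n = 16/√121 = 1.4545
Margin of error = 1.645 × 1.4545 = 2.3927
CI: x̄ ± margin = 74 ± 2.3927
CI: (71.6073, 76.3927)

Answer: (71.6073, 76.3927)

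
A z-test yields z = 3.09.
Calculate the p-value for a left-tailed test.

Answer: p-value ≈ 0.9990

Derivation:
For z = 3.09:
p = P(Z < 3.09) = Φ(3.09) = 0.9990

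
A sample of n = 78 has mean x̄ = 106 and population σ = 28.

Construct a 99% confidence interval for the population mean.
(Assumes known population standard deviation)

Answer: (97.8330, 114.1670)

Derivation:
Confidence level: 99%, α = 0.01
z_0.005 = 2.576
SE = σ/√n = 28/√78 = 3.1704
Margin of error = 2.576 × 3.1704 = 8.1670
CI: x̄ ± margin = 106 ± 8.1670
CI: (97.8330, 114.1670)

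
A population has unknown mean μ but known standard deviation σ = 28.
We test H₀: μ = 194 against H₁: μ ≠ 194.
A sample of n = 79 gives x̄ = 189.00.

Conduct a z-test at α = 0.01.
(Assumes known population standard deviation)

Standard error: SE = σ/√n = 28/√79 = 3.1502
z-statistic: z = (x̄ - μ₀)/SE = (189.00 - 194)/3.1502 = -1.5872
Critical value: ±2.576
p-value = 0.1125
Decision: fail to reject H₀

Answer: z = -1.5872, fail to reject H₀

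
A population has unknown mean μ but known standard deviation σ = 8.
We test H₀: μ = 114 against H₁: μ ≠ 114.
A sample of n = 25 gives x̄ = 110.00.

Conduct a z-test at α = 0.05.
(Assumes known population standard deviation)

Standard error: SE = σ/√n = 8/√25 = 1.6000
z-statistic: z = (x̄ - μ₀)/SE = (110.00 - 114)/1.6000 = -2.5000
Critical value: ±1.960
p-value = 0.0124
Decision: reject H₀

Answer: z = -2.5000, reject H₀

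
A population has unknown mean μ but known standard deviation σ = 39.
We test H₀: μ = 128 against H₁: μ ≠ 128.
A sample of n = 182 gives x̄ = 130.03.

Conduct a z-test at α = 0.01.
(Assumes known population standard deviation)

Standard error: SE = σ/√n = 39/√182 = 2.8909
z-statistic: z = (x̄ - μ₀)/SE = (130.03 - 128)/2.8909 = 0.7022
Critical value: ±2.576
p-value = 0.4826
Decision: fail to reject H₀

Answer: z = 0.7022, fail to reject H₀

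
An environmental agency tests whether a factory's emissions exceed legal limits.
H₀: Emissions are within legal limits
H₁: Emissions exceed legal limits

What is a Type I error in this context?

Type I error (α): Rejecting H₀ when H₀ is true
Type II error (β): Failing to reject H₀ when H₁ is true

Answer: Citing a compliant factory for excess emissions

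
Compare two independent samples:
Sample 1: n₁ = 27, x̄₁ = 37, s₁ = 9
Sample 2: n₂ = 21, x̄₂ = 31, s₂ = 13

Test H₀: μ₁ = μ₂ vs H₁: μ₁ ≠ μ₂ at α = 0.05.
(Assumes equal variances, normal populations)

Answer: t = 1.8883, fail to reject H₀

Derivation:
Pooled variance: s²_p = [26×9² + 20×13²]/(46) = 119.2609
s_p = 10.9207
SE = s_p×√(1/n₁ + 1/n₂) = 10.9207×√(1/27 + 1/21) = 3.1775
t = (x̄₁ - x̄₂)/SE = (37 - 31)/3.1775 = 1.8883
df = 46, t-critical = ±2.013
Decision: fail to reject H₀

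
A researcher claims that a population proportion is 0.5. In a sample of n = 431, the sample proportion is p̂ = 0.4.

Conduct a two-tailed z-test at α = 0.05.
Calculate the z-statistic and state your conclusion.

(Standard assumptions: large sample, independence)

H₀: p = 0.5, H₁: p ≠ 0.5
Standard error: SE = √(p₀(1-p₀)/n) = √(0.5×0.5/431) = 0.024084
z-statistic: z = (p̂ - p₀)/SE = (0.4 - 0.5)/0.024084 = -4.1521
Critical value: z_0.025 = ±1.960
p-value < 0.0001
Decision: reject H₀ at α = 0.05

Answer: z = -4.1521, reject H₀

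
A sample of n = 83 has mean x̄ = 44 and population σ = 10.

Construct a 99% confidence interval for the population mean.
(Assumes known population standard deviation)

Answer: (41.1726, 46.8274)

Derivation:
Confidence level: 99%, α = 0.01
z_0.005 = 2.576
SE = σ/√n = 10/√83 = 1.0976
Margin of error = 2.576 × 1.0976 = 2.8274
CI: x̄ ± margin = 44 ± 2.8274
CI: (41.1726, 46.8274)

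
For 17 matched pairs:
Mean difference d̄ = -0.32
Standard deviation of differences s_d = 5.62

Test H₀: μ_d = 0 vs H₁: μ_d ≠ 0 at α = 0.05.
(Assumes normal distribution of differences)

df = n - 1 = 16
SE = s_d/√n = 5.62/√17 = 1.3631
t = d̄/SE = -0.32/1.3631 = -0.2348
Critical value: t_{0.025,16} = ±2.120
p-value ≈ 0.8173
Decision: fail to reject H₀

Answer: t = -0.2348, fail to reject H₀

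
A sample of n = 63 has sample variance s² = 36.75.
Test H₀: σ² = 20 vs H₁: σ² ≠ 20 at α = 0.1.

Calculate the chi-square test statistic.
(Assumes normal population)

Answer: χ² = 113.9250, reject H₀

Derivation:
df = n - 1 = 62
χ² = (n-1)s²/σ₀² = 62×36.75/20 = 113.9250
Critical values: χ²_{0.95,62} = 44.889, χ²_{0.05,62} = 81.381
Rejection region: χ² < 44.889 or χ² > 81.381
Decision: reject H₀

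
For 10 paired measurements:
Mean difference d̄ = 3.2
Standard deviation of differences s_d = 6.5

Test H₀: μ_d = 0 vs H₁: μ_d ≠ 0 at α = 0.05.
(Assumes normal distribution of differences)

Answer: t = 1.5568, fail to reject H₀

Derivation:
df = n - 1 = 9
SE = s_d/√n = 6.5/√10 = 2.0555
t = d̄/SE = 3.2/2.0555 = 1.5568
Critical value: t_{0.025,9} = ±2.262
p-value ≈ 0.1539
Decision: fail to reject H₀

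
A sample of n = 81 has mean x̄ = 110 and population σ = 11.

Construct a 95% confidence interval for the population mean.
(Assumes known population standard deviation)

Answer: (107.6045, 112.3955)

Derivation:
Confidence level: 95%, α = 0.05
z_0.025 = 1.960
SE = σ/√n = 11/√81 = 1.2222
Margin of error = 1.960 × 1.2222 = 2.3955
CI: x̄ ± margin = 110 ± 2.3955
CI: (107.6045, 112.3955)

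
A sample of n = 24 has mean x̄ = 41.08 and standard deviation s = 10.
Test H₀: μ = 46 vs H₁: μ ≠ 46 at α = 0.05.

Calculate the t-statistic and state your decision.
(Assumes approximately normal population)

Answer: t = -2.4103, reject H₀

Derivation:
df = n - 1 = 23
SE = s/√n = 10/√24 = 2.0412
t = (x̄ - μ₀)/SE = (41.08 - 46)/2.0412 = -2.4103
Critical value: t_{0.025,23} = ±2.069
p-value ≈ 0.0243
Decision: reject H₀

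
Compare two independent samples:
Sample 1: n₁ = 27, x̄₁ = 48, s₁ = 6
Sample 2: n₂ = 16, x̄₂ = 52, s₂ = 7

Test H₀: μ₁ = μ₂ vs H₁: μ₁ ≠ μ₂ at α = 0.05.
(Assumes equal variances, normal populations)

Pooled variance: s²_p = [26×6² + 15×7²]/(41) = 40.7561
s_p = 6.3841
SE = s_p×√(1/n₁ + 1/n₂) = 6.3841×√(1/27 + 1/16) = 2.0142
t = (x̄₁ - x̄₂)/SE = (48 - 52)/2.0142 = -1.9859
df = 41, t-critical = ±2.020
Decision: fail to reject H₀

Answer: t = -1.9859, fail to reject H₀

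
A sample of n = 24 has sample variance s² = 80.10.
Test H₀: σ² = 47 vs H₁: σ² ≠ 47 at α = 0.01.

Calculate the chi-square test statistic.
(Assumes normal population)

df = n - 1 = 23
χ² = (n-1)s²/σ₀² = 23×80.10/47 = 39.1979
Critical values: χ²_{0.995,23} = 9.260, χ²_{0.005,23} = 44.181
Rejection region: χ² < 9.260 or χ² > 44.181
Decision: fail to reject H₀

Answer: χ² = 39.1979, fail to reject H₀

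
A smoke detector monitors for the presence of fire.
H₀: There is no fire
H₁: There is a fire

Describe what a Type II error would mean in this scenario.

A Type I error (probability α) occurs when we reject a true H₀.
A Type II error (probability β) occurs when we fail to reject a false H₀.

Answer: The alarm fails to sound when there actually is a fire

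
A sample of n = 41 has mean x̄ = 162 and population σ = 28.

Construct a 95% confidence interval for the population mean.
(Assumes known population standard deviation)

Confidence level: 95%, α = 0.05
z_0.025 = 1.960
SE = σ/√n = 28/√41 = 4.3729
Margin of error = 1.960 × 4.3729 = 8.5709
CI: x̄ ± margin = 162 ± 8.5709
CI: (153.4291, 170.5709)

Answer: (153.4291, 170.5709)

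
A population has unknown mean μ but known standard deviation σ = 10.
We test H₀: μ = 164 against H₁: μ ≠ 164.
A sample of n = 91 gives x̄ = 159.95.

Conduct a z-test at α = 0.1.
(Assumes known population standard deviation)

Standard error: SE = σ/√n = 10/√91 = 1.0483
z-statistic: z = (x̄ - μ₀)/SE = (159.95 - 164)/1.0483 = -3.8634
Critical value: ±1.645
p-value = 0.0001
Decision: reject H₀

Answer: z = -3.8634, reject H₀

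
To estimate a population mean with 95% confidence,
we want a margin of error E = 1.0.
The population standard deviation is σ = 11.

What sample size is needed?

Answer: n = 465

Derivation:
z_0.025 = 1.960
n = (z×σ/E)² = (1.960×11/1.0)²
n = 464.8336
Round up: n = 465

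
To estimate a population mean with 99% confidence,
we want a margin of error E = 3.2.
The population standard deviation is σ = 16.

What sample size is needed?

Answer: n = 166

Derivation:
z_0.005 = 2.576
n = (z×σ/E)² = (2.576×16/3.2)²
n = 165.8944
Round up: n = 166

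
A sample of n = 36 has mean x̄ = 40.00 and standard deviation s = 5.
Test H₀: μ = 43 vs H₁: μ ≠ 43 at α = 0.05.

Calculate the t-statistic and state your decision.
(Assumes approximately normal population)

df = n - 1 = 35
SE = s/√n = 5/√36 = 0.8333
t = (x̄ - μ₀)/SE = (40.00 - 43)/0.8333 = -3.6001
Critical value: t_{0.025,35} = ±2.030
p-value ≈ 0.0010
Decision: reject H₀

Answer: t = -3.6001, reject H₀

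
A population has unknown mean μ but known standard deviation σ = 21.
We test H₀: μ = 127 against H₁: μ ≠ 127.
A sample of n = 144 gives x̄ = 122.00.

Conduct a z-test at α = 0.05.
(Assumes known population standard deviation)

Answer: z = -2.8571, reject H₀

Derivation:
Standard error: SE = σ/√n = 21/√144 = 1.7500
z-statistic: z = (x̄ - μ₀)/SE = (122.00 - 127)/1.7500 = -2.8571
Critical value: ±1.960
p-value = 0.0043
Decision: reject H₀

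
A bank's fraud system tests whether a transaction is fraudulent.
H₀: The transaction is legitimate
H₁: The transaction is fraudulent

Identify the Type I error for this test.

Answer: Blocking a legitimate transaction as fraud

Derivation:
A Type I error (probability α) occurs when we reject a true H₀.
A Type II error (probability β) occurs when we fail to reject a false H₀.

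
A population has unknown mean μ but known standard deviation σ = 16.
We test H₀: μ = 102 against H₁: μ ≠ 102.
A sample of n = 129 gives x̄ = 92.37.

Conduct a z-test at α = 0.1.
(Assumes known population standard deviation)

Answer: z = -6.8361, reject H₀

Derivation:
Standard error: SE = σ/√n = 16/√129 = 1.4087
z-statistic: z = (x̄ - μ₀)/SE = (92.37 - 102)/1.4087 = -6.8361
Critical value: ±1.645
p-value < 0.0001
Decision: reject H₀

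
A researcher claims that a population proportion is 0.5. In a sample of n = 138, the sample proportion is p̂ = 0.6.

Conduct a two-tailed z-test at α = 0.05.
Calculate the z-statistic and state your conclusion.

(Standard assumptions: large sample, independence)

H₀: p = 0.5, H₁: p ≠ 0.5
Standard error: SE = √(p₀(1-p₀)/n) = √(0.5×0.5/138) = 0.042563
z-statistic: z = (p̂ - p₀)/SE = (0.6 - 0.5)/0.042563 = 2.3495
Critical value: z_0.025 = ±1.960
p-value = 0.0188
Decision: reject H₀ at α = 0.05

Answer: z = 2.3495, reject H₀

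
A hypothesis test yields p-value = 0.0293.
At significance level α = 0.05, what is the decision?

Answer: reject H₀

Derivation:
Compare p-value to α:
0.0293 < 0.05
Decision: reject H₀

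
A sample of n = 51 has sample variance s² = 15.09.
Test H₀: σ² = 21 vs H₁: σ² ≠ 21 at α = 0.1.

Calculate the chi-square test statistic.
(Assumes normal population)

Answer: χ² = 35.9286, fail to reject H₀

Derivation:
df = n - 1 = 50
χ² = (n-1)s²/σ₀² = 50×15.09/21 = 35.9286
Critical values: χ²_{0.95,50} = 34.764, χ²_{0.05,50} = 67.505
Rejection region: χ² < 34.764 or χ² > 67.505
Decision: fail to reject H₀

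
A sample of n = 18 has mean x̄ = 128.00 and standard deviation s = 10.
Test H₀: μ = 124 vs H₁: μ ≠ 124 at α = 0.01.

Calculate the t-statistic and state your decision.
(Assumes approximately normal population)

df = n - 1 = 17
SE = s/√n = 10/√18 = 2.3570
t = (x̄ - μ₀)/SE = (128.00 - 124)/2.3570 = 1.6971
Critical value: t_{0.005,17} = ±2.898
p-value ≈ 0.1079
Decision: fail to reject H₀

Answer: t = 1.6971, fail to reject H₀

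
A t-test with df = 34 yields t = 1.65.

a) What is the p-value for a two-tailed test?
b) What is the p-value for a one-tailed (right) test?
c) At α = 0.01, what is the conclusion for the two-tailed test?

Answer: a) 0.1082, b) 0.0541, c) fail to reject H₀

Derivation:
Using t-distribution with df = 34:
a) Two-tailed: p = 2×P(T > 1.65) = 0.1082
b) One-tailed: p = P(T > 1.65) = 0.0541
c) 0.1082 ≥ 0.01, fail to reject H₀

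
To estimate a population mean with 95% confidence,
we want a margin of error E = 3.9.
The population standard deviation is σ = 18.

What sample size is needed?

Answer: n = 82

Derivation:
z_0.025 = 1.960
n = (z×σ/E)² = (1.960×18/3.9)²
n = 81.8329
Round up: n = 82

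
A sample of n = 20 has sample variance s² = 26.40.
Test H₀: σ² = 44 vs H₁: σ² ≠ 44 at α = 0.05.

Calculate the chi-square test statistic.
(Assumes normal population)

Answer: χ² = 11.4000, fail to reject H₀

Derivation:
df = n - 1 = 19
χ² = (n-1)s²/σ₀² = 19×26.40/44 = 11.4000
Critical values: χ²_{0.975,19} = 8.907, χ²_{0.025,19} = 32.852
Rejection region: χ² < 8.907 or χ² > 32.852
Decision: fail to reject H₀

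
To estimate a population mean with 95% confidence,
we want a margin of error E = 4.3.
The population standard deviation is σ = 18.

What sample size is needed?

z_0.025 = 1.960
n = (z×σ/E)² = (1.960×18/4.3)²
n = 67.3163
Round up: n = 68

Answer: n = 68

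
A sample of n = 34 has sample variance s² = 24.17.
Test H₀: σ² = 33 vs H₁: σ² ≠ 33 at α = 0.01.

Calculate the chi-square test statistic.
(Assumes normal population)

Answer: χ² = 24.1700, fail to reject H₀

Derivation:
df = n - 1 = 33
χ² = (n-1)s²/σ₀² = 33×24.17/33 = 24.1700
Critical values: χ²_{0.995,33} = 15.815, χ²_{0.005,33} = 57.648
Rejection region: χ² < 15.815 or χ² > 57.648
Decision: fail to reject H₀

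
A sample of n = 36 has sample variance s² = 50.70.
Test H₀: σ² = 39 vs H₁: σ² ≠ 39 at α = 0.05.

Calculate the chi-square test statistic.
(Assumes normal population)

Answer: χ² = 45.5000, fail to reject H₀

Derivation:
df = n - 1 = 35
χ² = (n-1)s²/σ₀² = 35×50.70/39 = 45.5000
Critical values: χ²_{0.975,35} = 20.569, χ²_{0.025,35} = 53.203
Rejection region: χ² < 20.569 or χ² > 53.203
Decision: fail to reject H₀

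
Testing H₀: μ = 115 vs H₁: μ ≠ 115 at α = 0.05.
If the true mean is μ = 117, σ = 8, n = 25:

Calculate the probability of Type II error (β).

SE = σ/√n = 8/√25 = 1.6000
Critical values: μ₀ ± z_0.025×SE = 115 ± 1.960×1.6000
Acceptance region: (111.8640, 118.1360)
Under H₁ (μ = 117): z_high = (118.1360 - 117)/1.6000 = 0.7100, z_low = (111.8640 - 117)/1.6000 = -3.2100
β = P(not reject | H₁) = Φ(0.7100) - Φ(-3.2100) ≈ 0.7605

Answer: β ≈ 0.7605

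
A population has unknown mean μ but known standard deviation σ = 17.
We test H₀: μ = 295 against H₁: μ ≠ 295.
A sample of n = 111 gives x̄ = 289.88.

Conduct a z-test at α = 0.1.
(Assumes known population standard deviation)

Standard error: SE = σ/√n = 17/√111 = 1.6136
z-statistic: z = (x̄ - μ₀)/SE = (289.88 - 295)/1.6136 = -3.1730
Critical value: ±1.645
p-value = 0.0015
Decision: reject H₀

Answer: z = -3.1730, reject H₀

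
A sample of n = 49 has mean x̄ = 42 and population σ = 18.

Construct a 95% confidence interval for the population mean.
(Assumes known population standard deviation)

Confidence level: 95%, α = 0.05
z_0.025 = 1.960
SE = σ/√n = 18/√49 = 2.5714
Margin of error = 1.960 × 2.5714 = 5.0399
CI: x̄ ± margin = 42 ± 5.0399
CI: (36.9601, 47.0399)

Answer: (36.9601, 47.0399)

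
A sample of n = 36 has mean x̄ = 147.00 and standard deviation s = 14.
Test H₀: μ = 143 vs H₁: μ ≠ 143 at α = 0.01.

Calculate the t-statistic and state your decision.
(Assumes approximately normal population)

Answer: t = 1.7143, fail to reject H₀

Derivation:
df = n - 1 = 35
SE = s/√n = 14/√36 = 2.3333
t = (x̄ - μ₀)/SE = (147.00 - 143)/2.3333 = 1.7143
Critical value: t_{0.005,35} = ±2.724
p-value ≈ 0.0953
Decision: fail to reject H₀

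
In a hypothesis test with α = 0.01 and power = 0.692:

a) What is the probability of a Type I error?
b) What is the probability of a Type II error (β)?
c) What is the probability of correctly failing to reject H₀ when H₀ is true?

a) Type I error probability = α = 0.01
b) Power = P(reject H₀ | H₁ true) = 1 - β = 0.692, so Type II error probability = β = 1 - Power = 0.308
c) P(fail to reject H₀ | H₀ true) = 1 - α = 0.99

Answer: a) 0.01, b) 0.308, c) 0.99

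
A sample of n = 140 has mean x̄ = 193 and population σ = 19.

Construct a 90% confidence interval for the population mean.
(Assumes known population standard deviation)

Answer: (190.3585, 195.6415)

Derivation:
Confidence level: 90%, α = 0.1
z_0.05 = 1.645
SE = σ/√n = 19/√140 = 1.6058
Margin of error = 1.645 × 1.6058 = 2.6415
CI: x̄ ± margin = 193 ± 2.6415
CI: (190.3585, 195.6415)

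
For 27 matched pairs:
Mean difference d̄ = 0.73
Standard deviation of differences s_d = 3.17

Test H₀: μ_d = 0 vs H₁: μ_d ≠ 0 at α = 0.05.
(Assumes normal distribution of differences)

Answer: t = 1.1965, fail to reject H₀

Derivation:
df = n - 1 = 26
SE = s_d/√n = 3.17/√27 = 0.6101
t = d̄/SE = 0.73/0.6101 = 1.1965
Critical value: t_{0.025,26} = ±2.056
p-value ≈ 0.2423
Decision: fail to reject H₀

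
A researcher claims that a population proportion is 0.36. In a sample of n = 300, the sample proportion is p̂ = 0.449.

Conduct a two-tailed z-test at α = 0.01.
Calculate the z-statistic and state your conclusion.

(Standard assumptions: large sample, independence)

Answer: z = 3.2115, reject H₀

Derivation:
H₀: p = 0.36, H₁: p ≠ 0.36
Standard error: SE = √(p₀(1-p₀)/n) = √(0.36×0.64/300) = 0.027713
z-statistic: z = (p̂ - p₀)/SE = (0.449 - 0.36)/0.027713 = 3.2115
Critical value: z_0.005 = ±2.576
p-value = 0.0013
Decision: reject H₀ at α = 0.01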